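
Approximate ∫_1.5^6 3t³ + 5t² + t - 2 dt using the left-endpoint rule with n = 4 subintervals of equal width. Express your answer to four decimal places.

Δt = (6 − 1.5)/4 = 1.125.
Left endpoints: 1.5, 2.625, 3.75, 4.875.
f(1.5) = 20.875, f(2.625) = 45743/512, f(3.75) = 230.265625, f(4.875) = 240269/512.
Sum = Δt · [f(1.5) + f(2.625) + f(3.75) + f(4.875)].
Sum ≈ 910.9775.

910.9775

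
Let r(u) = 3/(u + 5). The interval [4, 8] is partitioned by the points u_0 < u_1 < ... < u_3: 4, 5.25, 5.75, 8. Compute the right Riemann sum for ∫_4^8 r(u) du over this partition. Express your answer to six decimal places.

Subinterval widths: 1.25, 0.5, 2.25.
Right endpoints: 5.25, 5.75, 8.
r(5.25) = 12/41, r(5.75) = 12/43, r(8) = 3/13.
Sum = Σ Δu_i · r(u_i).
Sum ≈ 1.024619.

1.024619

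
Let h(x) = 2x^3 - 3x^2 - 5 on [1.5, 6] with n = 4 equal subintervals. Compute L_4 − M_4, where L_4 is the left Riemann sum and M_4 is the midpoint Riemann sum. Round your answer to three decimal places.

-154.485

L_4 ≈ 246.60352.
M_4 ≈ 401.08887.
L_4 − M_4 ≈ -154.485.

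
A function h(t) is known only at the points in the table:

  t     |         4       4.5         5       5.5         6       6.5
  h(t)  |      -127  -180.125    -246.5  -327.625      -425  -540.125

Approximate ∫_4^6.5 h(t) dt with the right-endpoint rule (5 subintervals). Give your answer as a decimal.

-859.6875

Δt = 0.5.
Sum = 0.5·[(-180.125) + (-246.5) + (-327.625) + (-425) + (-540.125)] = -859.6875.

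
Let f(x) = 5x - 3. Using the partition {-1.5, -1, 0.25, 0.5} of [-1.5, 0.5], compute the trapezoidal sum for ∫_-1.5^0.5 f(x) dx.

Subinterval widths: 0.5, 1.25, 0.25.
f(-1.5) = -10.5, f(-1) = -8, f(0.25) = -1.75, f(0.5) = -0.5.
On each subinterval the trapezoid contributes (Δx_i/2)·[f(x_{i-1}) + f(x_i)].
Sum = -11.

-11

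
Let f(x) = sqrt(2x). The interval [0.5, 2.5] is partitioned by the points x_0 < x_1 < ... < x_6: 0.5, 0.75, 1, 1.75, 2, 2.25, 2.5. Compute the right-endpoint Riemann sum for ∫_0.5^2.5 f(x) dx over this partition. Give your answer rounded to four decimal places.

3.6522

Subinterval widths: 0.25, 0.25, 0.75, 0.25, 0.25, 0.25.
Right endpoints: 0.75, 1, 1.75, 2, 2.25, 2.5.
f(0.75) ≈ 1.2247, f(1) ≈ 1.4142, f(1.75) ≈ 1.8708, f(2) ≈ 2.0000, f(2.25) ≈ 2.1213, f(2.5) ≈ 2.2361.
Sum = Σ Δx_i · f(x_i).
Sum ≈ 3.6522.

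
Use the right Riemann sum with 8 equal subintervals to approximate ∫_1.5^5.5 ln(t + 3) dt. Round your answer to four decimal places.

7.5790

Δt = (5.5 − 1.5)/8 = 0.5.
Right endpoints: 2, 2.5, 3, 3.5, 4, 4.5, 5, 5.5.
f(2) ≈ 1.6094, f(2.5) ≈ 1.7047, f(3) ≈ 1.7918, f(3.5) ≈ 1.8718, f(4) ≈ 1.9459, f(4.5) ≈ 2.0149, f(5) ≈ 2.0794, f(5.5) ≈ 2.1401.
Sum = Δt · [f(2) + f(2.5) + f(3) + ...].
Sum ≈ 7.5790.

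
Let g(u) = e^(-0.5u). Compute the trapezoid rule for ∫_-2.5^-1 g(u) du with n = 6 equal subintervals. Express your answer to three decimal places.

Δu = (-1 − (-2.5))/6 = 0.25.
g(-2.5) ≈ 3.490, g(-2.25) ≈ 3.080, g(-2) ≈ 2.718, g(-1.75) ≈ 2.399, g(-1.5) ≈ 2.117, g(-1.25) ≈ 1.868, g(-1) ≈ 1.649.
T_6 = (Δu/2)·[g(u_0) + 2g(u_1) + ... + 2g(u_{5}) + g(u_6)].
Sum ≈ 3.688.

3.688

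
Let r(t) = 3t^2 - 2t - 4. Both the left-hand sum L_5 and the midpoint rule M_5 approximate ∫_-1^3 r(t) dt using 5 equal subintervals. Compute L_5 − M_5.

-4.48

L_5 = -1.12.
M_5 = 3.36.
L_5 − M_5 = -4.48.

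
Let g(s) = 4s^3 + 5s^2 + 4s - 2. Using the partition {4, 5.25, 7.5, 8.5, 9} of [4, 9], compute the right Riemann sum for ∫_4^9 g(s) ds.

Subinterval widths: 1.25, 2.25, 1, 0.5.
Right endpoints: 5.25, 7.5, 8.5, 9.
g(5.25) = 735.625, g(7.5) = 1996.75, g(8.5) = 2849.75, g(9) = 3355.
Sum = Σ Δs_i · g(s_i).
Sum = 9939.46875.

9939.46875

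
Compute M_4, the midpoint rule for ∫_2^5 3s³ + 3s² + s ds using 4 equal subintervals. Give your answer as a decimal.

579.3984375

Δs = (5 − 2)/4 = 0.75.
Midpoints: 2.375, 3.125, 3.875, 4.625.
f(2.375) = 30457/512, f(3.125) = 63475/512, f(3.875) = 114421/512, f(4.625) = 187183/512.
Sum = Δs · [f(2.375) + f(3.125) + f(3.875) + f(4.625)].
Sum = 579.3984375.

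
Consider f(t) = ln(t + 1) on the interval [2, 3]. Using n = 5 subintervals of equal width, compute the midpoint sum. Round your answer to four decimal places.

Δt = (3 − 2)/5 = 0.2.
Midpoints: 2.1, 2.3, 2.5, 2.7, 2.9.
f(2.1) ≈ 1.1314, f(2.3) ≈ 1.1939, f(2.5) ≈ 1.2528, f(2.7) ≈ 1.3083, f(2.9) ≈ 1.3610.
Sum = Δt · [f(2.1) + f(2.3) + f(2.5) + f(2.7) + f(2.9)].
Sum ≈ 1.2495.

1.2495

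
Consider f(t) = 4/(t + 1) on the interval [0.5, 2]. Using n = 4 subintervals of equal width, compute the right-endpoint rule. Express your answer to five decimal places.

Δt = (2 − 0.5)/4 = 0.375.
Right endpoints: 0.875, 1.25, 1.625, 2.
f(0.875) = 32/15, f(1.25) = 16/9, f(1.625) = 32/21, f(2) = 4/3.
Sum = Δt · [f(0.875) + f(1.25) + f(1.625) + f(2)].
Sum ≈ 2.53810.

2.53810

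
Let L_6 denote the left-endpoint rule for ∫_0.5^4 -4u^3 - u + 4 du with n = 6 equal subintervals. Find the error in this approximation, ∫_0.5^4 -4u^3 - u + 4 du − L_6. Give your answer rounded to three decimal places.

Exact integral: ∫_0.5^4 f(u) du = -249.8125.
L_6 ≈ -179.63021.
Error ≈ -249.8125 − (-179.63021) ≈ -70.182.

-70.182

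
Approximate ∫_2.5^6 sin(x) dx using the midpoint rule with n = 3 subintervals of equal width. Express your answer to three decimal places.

-1.865

Δx = (6 − 2.5)/3 = 7/6.
Midpoints: 37/12, 4.25, 65/12.
f(37/12) ≈ 0.058, f(4.25) ≈ -0.895, f(65/12) ≈ -0.762.
Sum = Δx · [f(37/12) + f(4.25) + f(65/12)].
Sum ≈ -1.865.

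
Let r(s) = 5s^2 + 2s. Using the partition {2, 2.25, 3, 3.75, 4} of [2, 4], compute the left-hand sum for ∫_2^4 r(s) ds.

Subinterval widths: 0.25, 0.75, 0.75, 0.25.
Left endpoints: 2, 2.25, 3, 3.75.
r(2) = 24, r(2.25) = 29.8125, r(3) = 51, r(3.75) = 77.8125.
Sum = Σ Δs_i · r(s_i).
Sum = 86.0625.

86.0625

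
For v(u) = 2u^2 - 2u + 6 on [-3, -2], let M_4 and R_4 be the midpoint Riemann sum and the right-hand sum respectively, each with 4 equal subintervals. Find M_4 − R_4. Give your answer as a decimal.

M_4 = 23.65625.
R_4 = 22.1875.
M_4 − R_4 = 1.46875.

1.46875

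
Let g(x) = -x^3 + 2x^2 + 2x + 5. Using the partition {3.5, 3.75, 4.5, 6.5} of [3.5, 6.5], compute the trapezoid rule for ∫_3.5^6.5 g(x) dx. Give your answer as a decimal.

-229.3359375

Subinterval widths: 0.25, 0.75, 2.
g(3.5) = -6.375, g(3.75) = -12.109375, g(4.5) = -36.625, g(6.5) = -172.125.
On each subinterval the trapezoid contributes (Δx_i/2)·[g(x_{i-1}) + g(x_i)].
Sum = -229.3359375.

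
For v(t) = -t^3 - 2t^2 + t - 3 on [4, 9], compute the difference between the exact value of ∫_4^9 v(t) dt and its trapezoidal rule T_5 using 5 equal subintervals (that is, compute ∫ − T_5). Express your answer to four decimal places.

Exact integral: ∫_4^9 v(t) dt ≈ -2002.083333.
T_5 = -2020.
Error ≈ -2002.083333 − (-2020) ≈ 17.9167.

17.9167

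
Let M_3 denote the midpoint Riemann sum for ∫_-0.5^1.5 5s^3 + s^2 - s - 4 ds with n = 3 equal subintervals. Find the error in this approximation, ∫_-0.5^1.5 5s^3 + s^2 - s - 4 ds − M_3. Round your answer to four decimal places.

Exact integral: ∫_-0.5^1.5 f(s) ds ≈ -1.583333.
M_3 ≈ -2.212963.
Error ≈ -1.583333 − (-2.212963) ≈ 0.6296.

0.6296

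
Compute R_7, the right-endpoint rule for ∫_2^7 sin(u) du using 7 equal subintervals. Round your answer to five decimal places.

-1.20998

Δu = (7 − 2)/7 = 5/7.
Right endpoints: 19/7, 24/7, 29/7, 34/7, 39/7, 44/7, 7.
f(19/7) ≈ 0.41442, f(24/7) ≈ -0.28306, f(29/7) ≈ -0.84215, f(34/7) ≈ -0.98954, f(39/7) ≈ -0.65317, f(44/7) ≈ 0.00253, f(7) ≈ 0.65699.
Sum = Δu · [f(19/7) + f(24/7) + f(29/7) + ...].
Sum ≈ -1.20998.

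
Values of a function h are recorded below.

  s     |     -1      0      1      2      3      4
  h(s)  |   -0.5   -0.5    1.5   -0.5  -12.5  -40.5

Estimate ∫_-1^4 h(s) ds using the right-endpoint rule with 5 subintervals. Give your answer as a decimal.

-52.5

Δs = 1.
Sum = 1·[(-0.5) + 1.5 + (-0.5) + (-12.5) + (-40.5)] = -52.5.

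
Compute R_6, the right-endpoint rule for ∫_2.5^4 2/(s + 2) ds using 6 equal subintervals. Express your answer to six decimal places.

Δs = (4 − 2.5)/6 = 0.25.
Right endpoints: 2.75, 3, 3.25, 3.5, 3.75, 4.
f(2.75) = 8/19, f(3) = 0.4, f(3.25) = 8/21, f(3.5) = 4/11, f(3.75) = 8/23, f(4) = 1/3.
Sum = Δs · [f(2.75) + f(3) + f(3.25) + ...].
Sum ≈ 0.561700.

0.561700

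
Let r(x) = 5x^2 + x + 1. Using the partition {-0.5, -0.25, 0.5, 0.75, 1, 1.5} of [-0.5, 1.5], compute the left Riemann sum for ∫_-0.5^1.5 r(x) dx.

6.5625

Subinterval widths: 0.25, 0.75, 0.25, 0.25, 0.5.
Left endpoints: -0.5, -0.25, 0.5, 0.75, 1.
r(-0.5) = 1.75, r(-0.25) = 1.0625, r(0.5) = 2.75, r(0.75) = 4.5625, r(1) = 7.
Sum = Σ Δx_i · r(x_i).
Sum = 6.5625.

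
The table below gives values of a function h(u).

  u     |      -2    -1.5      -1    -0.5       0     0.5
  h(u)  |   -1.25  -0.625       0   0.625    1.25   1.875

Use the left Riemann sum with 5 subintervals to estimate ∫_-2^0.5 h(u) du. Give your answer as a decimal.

0

Δu = 0.5.
Sum = 0.5·[(-1.25) + (-0.625) + 0 + 0.625 + 1.25] = 0.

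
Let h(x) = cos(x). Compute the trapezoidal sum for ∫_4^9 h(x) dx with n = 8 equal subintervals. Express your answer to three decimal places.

Δx = (9 − 4)/8 = 0.625.
h(4) ≈ -0.654, h(4.625) ≈ -0.087, h(5.25) ≈ 0.512, h(5.875) ≈ 0.918, h(6.5) ≈ 0.977, h(7.125) ≈ 0.666, h(7.75) ≈ 0.104, h(8.375) ≈ -0.498, h(9) ≈ -0.911.
T_8 = (Δx/2)·[h(x_0) + 2h(x_1) + ... + 2h(x_{7}) + h(x_8)].
Sum ≈ 1.131.

1.131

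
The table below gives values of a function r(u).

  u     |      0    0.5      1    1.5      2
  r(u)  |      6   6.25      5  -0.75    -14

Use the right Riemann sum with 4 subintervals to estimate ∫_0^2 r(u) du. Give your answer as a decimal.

Δu = 0.5.
Sum = 0.5·[6.25 + 5 + (-0.75) + (-14)] = -1.75.

-1.75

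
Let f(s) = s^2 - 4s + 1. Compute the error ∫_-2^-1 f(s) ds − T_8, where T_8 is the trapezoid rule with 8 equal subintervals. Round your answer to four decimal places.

-0.0026

Exact integral: ∫_-2^-1 f(s) ds ≈ 9.333333.
T_8 = 9.3359375.
Error ≈ 9.333333 − 9.3359375 ≈ -0.0026.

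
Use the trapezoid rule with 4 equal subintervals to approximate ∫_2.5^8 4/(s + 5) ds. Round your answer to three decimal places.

2.208

Δs = (8 − 2.5)/4 = 1.375.
f(2.5) = 8/15, f(3.875) = 32/71, f(5.25) = 16/41, f(6.625) = 32/93, f(8) = 4/13.
T_4 = (Δs/2)·[f(s_0) + 2f(s_1) + 2f(s_2) + 2f(s_3) + f(s_4)].
Sum ≈ 2.208.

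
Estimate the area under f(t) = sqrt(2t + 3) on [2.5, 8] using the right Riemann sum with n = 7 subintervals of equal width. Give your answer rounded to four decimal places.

Δt = (8 − 2.5)/7 = 11/14.
Right endpoints: 23/7, 57/14, 34/7, 79/14, 45/7, 101/14, 8.
f(23/7) ≈ 3.0938, f(57/14) ≈ 3.3381, f(34/7) ≈ 3.5657, f(79/14) ≈ 3.7796, f(45/7) ≈ 3.9821, f(101/14) ≈ 4.1748, f(8) ≈ 4.3589.
Sum = Δt · [f(23/7) + f(57/14) + f(34/7) + ...].
Sum ≈ 20.6588.

20.6588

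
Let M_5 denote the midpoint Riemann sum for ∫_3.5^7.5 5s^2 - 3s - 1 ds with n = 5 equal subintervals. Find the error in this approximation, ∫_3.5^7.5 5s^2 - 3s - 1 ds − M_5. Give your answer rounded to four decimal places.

1.0667

Exact integral: ∫_3.5^7.5 f(s) ds ≈ 561.666667.
M_5 = 560.6.
Error ≈ 561.666667 − 560.6 ≈ 1.0667.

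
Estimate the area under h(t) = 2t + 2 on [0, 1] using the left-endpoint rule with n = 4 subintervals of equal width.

2.75

Δt = (1 − 0)/4 = 0.25.
Left endpoints: 0, 0.25, 0.5, 0.75.
h(0) = 2, h(0.25) = 2.5, h(0.5) = 3, h(0.75) = 3.5.
Sum = Δt · [h(0) + h(0.25) + h(0.5) + h(0.75)].
Sum = 2.75.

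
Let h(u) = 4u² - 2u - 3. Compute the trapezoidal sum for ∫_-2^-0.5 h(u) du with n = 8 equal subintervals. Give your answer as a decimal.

Δu = (-0.5 − (-2))/8 = 0.1875.
h(-2) = 17, h(-1.8125) = 13.765625, h(-1.625) = 10.8125, h(-1.4375) = 8.140625, h(-1.25) = 5.75, h(-1.0625) = 3.640625, h(-0.875) = 1.8125, h(-0.6875) = 0.265625, h(-0.5) = -1.
T_8 = (Δu/2)·[h(u_0) + 2h(u_1) + ... + 2h(u_{7}) + h(u_8)].
Sum = 9.78515625.

9.78515625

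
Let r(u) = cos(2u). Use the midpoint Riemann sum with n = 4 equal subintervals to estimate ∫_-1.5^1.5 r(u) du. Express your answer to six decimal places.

Δu = (1.5 − (-1.5))/4 = 0.75.
Midpoints: -1.125, -0.375, 0.375, 1.125.
r(-1.125) ≈ -0.628174, r(-0.375) ≈ 0.731689, r(0.375) ≈ 0.731689, r(1.125) ≈ -0.628174.
Sum = Δu · [r(-1.125) + r(-0.375) + r(0.375) + r(1.125)].
Sum ≈ 0.155273.

0.155273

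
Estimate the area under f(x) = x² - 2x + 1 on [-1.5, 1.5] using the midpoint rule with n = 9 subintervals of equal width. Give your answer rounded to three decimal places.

5.222

Δx = (1.5 − (-1.5))/9 = 1/3.
Midpoints: -4/3, -1, -2/3, -1/3, 0, 1/3, 2/3, 1, 4/3.
f(-4/3) = 49/9, f(-1) = 4, f(-2/3) = 25/9, f(-1/3) = 16/9, f(0) = 1, f(1/3) = 4/9, f(2/3) = 1/9, f(1) = 0, f(4/3) = 1/9.
Sum = Δx · [f(-4/3) + f(-1) + f(-2/3) + ...].
Sum ≈ 5.222.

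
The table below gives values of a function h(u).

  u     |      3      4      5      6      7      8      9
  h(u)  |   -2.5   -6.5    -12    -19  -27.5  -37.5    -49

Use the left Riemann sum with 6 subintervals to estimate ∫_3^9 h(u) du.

Δu = 1.
Sum = 1·[(-2.5) + (-6.5) + (-12) + (-19) + (-27.5) + (-37.5)] = -105.

-105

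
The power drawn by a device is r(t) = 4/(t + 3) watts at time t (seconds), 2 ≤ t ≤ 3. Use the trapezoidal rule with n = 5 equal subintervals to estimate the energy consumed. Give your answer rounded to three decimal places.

Δt = (3 − 2)/5 = 0.2.
r(2) = 0.8, r(2.2) = 10/13, r(2.4) = 20/27, r(2.6) = 5/7, r(2.8) = 20/29, r(3) = 2/3.
T_5 = (Δt/2)·[r(t_0) + 2r(t_1) + ... + 2r(t_{4}) + r(t_5)].
Sum ≈ 0.729.

0.729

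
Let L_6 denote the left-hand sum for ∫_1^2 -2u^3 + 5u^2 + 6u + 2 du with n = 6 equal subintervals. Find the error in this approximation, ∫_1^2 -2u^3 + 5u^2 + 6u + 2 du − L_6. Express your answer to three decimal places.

0.602

Exact integral: ∫_1^2 f(u) du ≈ 15.16667.
L_6 ≈ 14.56481.
Error ≈ 15.16667 − 14.56481 ≈ 0.602.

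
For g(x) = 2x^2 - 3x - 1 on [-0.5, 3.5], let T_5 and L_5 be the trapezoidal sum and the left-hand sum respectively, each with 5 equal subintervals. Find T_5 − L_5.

T_5 = 7.52.
L_5 = 2.72.
T_5 − L_5 = 4.8.

4.8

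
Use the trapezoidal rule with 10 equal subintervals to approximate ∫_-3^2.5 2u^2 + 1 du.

34.47125

Δu = (2.5 − (-3))/10 = 0.55.
f(-3) = 19, f(-2.45) = 13.005, f(-1.9) = 8.22, f(-1.35) = 4.645, f(-0.8) = 2.28, f(-0.25) = 1.125, f(0.3) = 1.18, f(0.85) = 2.445, f(1.4) = 4.92, f(1.95) = 8.605, f(2.5) = 13.5.
T_10 = (Δu/2)·[f(u_0) + 2f(u_1) + ... + 2f(u_{9}) + f(u_10)].
Sum = 34.47125.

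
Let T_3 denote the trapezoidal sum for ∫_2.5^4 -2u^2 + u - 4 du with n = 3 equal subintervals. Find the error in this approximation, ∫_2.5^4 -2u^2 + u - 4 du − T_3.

0.125

Exact integral: ∫_2.5^4 f(u) du = -33.375.
T_3 = -33.5.
Error = -33.375 − (-33.5) = 0.125.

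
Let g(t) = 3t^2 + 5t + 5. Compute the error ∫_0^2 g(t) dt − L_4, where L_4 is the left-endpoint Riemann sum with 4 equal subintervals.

Exact integral: ∫_0^2 g(t) dt = 28.
L_4 = 22.75.
Error = 28 − 22.75 = 5.25.

5.25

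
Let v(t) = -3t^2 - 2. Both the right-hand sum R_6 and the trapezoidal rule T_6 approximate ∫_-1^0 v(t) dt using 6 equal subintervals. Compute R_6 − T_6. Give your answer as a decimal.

R_6 ≈ -2.763889.
T_6 ≈ -3.013889.
R_6 − T_6 = 0.25.

0.25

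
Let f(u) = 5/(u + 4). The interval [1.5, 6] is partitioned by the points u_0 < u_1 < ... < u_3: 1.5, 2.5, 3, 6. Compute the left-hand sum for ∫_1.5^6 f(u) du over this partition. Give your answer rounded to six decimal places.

3.436563

Subinterval widths: 1, 0.5, 3.
Left endpoints: 1.5, 2.5, 3.
f(1.5) = 10/11, f(2.5) = 10/13, f(3) = 5/7.
Sum = Σ Δu_i · f(u_i).
Sum ≈ 3.436563.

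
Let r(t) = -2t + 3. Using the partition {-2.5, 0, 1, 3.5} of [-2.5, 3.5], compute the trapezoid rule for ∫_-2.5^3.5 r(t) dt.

Subinterval widths: 2.5, 1, 2.5.
r(-2.5) = 8, r(0) = 3, r(1) = 1, r(3.5) = -4.
On each subinterval the trapezoid contributes (Δt_i/2)·[r(t_{i-1}) + r(t_i)].
Sum = 12.

12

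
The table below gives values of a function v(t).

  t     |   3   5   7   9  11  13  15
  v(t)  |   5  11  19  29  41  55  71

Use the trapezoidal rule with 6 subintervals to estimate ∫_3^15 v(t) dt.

Δt = 2.
T_6 = (2/2)·[5 + 2·11 + 2·19 + 2·29 + 2·41 + 2·55 + 71] = 386.

386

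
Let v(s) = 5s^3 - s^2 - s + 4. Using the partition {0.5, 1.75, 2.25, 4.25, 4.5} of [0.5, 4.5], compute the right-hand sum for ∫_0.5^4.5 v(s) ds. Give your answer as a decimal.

Subinterval widths: 1.25, 0.5, 2, 0.25.
Right endpoints: 1.75, 2.25, 4.25, 4.5.
v(1.75) = 25.984375, v(2.25) = 53.640625, v(4.25) = 365.515625, v(4.5) = 434.875.
Sum = Σ Δs_i · v(s_i).
Sum = 899.05078125.

899.05078125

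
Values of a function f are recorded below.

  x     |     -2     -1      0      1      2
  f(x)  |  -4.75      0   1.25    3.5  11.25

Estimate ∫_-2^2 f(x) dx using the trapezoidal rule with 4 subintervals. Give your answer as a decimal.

8

Δx = 1.
T_4 = (1/2)·[(-4.75) + 2·0 + 2·1.25 + 2·3.5 + 11.25] = 8.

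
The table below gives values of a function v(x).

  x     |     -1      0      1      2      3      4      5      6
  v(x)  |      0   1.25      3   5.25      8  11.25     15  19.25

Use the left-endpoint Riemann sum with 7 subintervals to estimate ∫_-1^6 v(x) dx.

Δx = 1.
Sum = 1·[0 + 1.25 + 3 + 5.25 + 8 + 11.25 + 15] = 43.75.

43.75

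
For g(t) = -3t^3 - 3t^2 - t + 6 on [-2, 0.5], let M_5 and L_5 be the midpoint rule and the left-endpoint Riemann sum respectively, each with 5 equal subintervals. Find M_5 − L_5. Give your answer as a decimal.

-4.4921875

M_5 = 20.5078125.
L_5 = 25.
M_5 − L_5 = -4.4921875.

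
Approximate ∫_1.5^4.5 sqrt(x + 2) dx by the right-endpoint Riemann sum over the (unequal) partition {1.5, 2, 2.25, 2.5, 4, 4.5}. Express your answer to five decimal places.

6.99471

Subinterval widths: 0.5, 0.25, 0.25, 1.5, 0.5.
Right endpoints: 2, 2.25, 2.5, 4, 4.5.
f(2) ≈ 2.00000, f(2.25) ≈ 2.06155, f(2.5) ≈ 2.12132, f(4) ≈ 2.44949, f(4.5) ≈ 2.54951.
Sum = Σ Δx_i · f(x_i).
Sum ≈ 6.99471.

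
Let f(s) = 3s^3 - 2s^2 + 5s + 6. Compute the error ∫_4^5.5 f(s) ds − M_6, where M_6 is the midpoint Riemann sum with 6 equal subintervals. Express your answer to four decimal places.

Exact integral: ∫_4^5.5 f(s) ds = 470.671875.
M_6 ≈ 470.353516.
Error ≈ 470.671875 − 470.353516 ≈ 0.3184.

0.3184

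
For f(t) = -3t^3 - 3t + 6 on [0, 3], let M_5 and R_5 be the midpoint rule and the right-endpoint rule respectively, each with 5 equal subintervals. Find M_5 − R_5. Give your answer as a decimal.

M_5 = -55.035.
R_5 = -85.68.
M_5 − R_5 = 30.645.

30.645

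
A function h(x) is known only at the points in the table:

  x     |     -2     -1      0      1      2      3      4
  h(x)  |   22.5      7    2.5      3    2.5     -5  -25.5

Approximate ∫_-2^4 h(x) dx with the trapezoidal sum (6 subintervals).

8.5

Δx = 1.
T_6 = (1/2)·[22.5 + 2·7 + 2·2.5 + 2·3 + 2·2.5 + 2·(-5) + (-25.5)] = 8.5.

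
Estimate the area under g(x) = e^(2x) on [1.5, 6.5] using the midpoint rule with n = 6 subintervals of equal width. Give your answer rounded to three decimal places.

197527.592

Δx = (6.5 − 1.5)/6 = 5/6.
Midpoints: 23/12, 2.75, 43/12, 53/12, 5.25, 73/12.
g(23/12) ≈ 46.216, g(2.75) ≈ 244.692, g(43/12) ≈ 1295.519, g(53/12) ≈ 6859.112, g(5.25) ≈ 36315.503, g(73/12) ≈ 192272.068.
Sum = Δx · [g(23/12) + g(2.75) + g(43/12) + ...].
Sum ≈ 197527.592.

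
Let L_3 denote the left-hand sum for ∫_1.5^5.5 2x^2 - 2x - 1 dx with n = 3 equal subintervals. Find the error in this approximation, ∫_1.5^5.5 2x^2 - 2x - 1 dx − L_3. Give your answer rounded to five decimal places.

29.62963

Exact integral: ∫_1.5^5.5 f(x) dx ≈ 76.6666667.
L_3 ≈ 47.0370370.
Error ≈ 76.6666667 − 47.0370370 ≈ 29.62963.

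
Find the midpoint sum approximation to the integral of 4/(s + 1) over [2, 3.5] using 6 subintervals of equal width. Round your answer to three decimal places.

1.621

Δs = (3.5 − 2)/6 = 0.25.
Midpoints: 2.125, 2.375, 2.625, 2.875, 3.125, 3.375.
f(2.125) = 1.28, f(2.375) = 32/27, f(2.625) = 32/29, f(2.875) = 32/31, f(3.125) = 32/33, f(3.375) = 32/35.
Sum = Δs · [f(2.125) + f(2.375) + f(2.625) + ...].
Sum ≈ 1.621.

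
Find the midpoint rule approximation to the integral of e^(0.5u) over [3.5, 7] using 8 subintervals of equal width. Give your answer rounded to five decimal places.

54.61275

Δu = (7 − 3.5)/8 = 0.4375.
Midpoints: 3.71875, 4.15625, 4.59375, 5.03125, 5.46875, 5.90625, 6.34375, 6.78125.
f(3.71875) ≈ 6.41972, f(4.15625) ≈ 7.98947, f(4.59375) ≈ 9.94306, f(5.03125) ≈ 12.37434, f(5.46875) ≈ 15.40012, f(5.90625) ≈ 19.16575, f(6.34375) ≈ 23.85217, f(6.78125) ≈ 29.68450.
Sum = Δu · [f(3.71875) + f(4.15625) + f(4.59375) + ...].
Sum ≈ 54.61275.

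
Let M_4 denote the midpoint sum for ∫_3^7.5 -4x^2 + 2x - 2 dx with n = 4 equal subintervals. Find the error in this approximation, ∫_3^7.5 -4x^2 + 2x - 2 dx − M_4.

Exact integral: ∫_3^7.5 f(x) dx = -488.25.
M_4 = -486.3515625.
Error = -488.25 − (-486.3515625) = -1.8984375.

-1.8984375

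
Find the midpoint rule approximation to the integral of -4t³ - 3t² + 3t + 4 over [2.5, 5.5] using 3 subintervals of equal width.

Δt = (5.5 − 2.5)/3 = 1.
Midpoints: 3, 4, 5.
f(3) = -122, f(4) = -288, f(5) = -556.
Sum = Δt · [f(3) + f(4) + f(5)].
Sum = -966.

-966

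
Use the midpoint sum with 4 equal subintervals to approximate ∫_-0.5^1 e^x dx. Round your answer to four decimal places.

2.0994

Δx = (1 − (-0.5))/4 = 0.375.
Midpoints: -0.3125, 0.0625, 0.4375, 0.8125.
f(-0.3125) ≈ 0.7316, f(0.0625) ≈ 1.0645, f(0.4375) ≈ 1.5488, f(0.8125) ≈ 2.2535.
Sum = Δx · [f(-0.3125) + f(0.0625) + f(0.4375) + f(0.8125)].
Sum ≈ 2.0994.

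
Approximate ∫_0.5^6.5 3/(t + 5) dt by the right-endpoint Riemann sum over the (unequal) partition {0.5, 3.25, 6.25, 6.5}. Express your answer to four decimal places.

1.8652

Subinterval widths: 2.75, 3, 0.25.
Right endpoints: 3.25, 6.25, 6.5.
f(3.25) = 4/11, f(6.25) = 4/15, f(6.5) = 6/23.
Sum = Σ Δt_i · f(t_i).
Sum ≈ 1.8652.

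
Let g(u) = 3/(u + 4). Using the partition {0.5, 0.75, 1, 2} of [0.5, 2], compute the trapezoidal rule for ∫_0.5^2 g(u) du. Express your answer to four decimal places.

Subinterval widths: 0.25, 0.25, 1.
g(0.5) = 2/3, g(0.75) = 12/19, g(1) = 0.6, g(2) = 0.5.
On each subinterval the trapezoid contributes (Δu_i/2)·[g(u_{i-1}) + g(u_i)].
Sum ≈ 0.8662.

0.8662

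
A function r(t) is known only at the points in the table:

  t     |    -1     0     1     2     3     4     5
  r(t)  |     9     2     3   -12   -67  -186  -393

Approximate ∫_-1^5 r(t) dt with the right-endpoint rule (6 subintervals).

Δt = 1.
Sum = 1·[2 + 3 + (-12) + (-67) + (-186) + (-393)] = -653.

-653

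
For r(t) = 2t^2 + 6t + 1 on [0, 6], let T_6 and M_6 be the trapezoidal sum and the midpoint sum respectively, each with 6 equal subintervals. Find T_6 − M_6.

3

T_6 = 260.
M_6 = 257.
T_6 − M_6 = 3.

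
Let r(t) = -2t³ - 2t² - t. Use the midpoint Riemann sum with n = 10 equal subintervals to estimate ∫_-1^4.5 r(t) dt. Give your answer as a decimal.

Δt = (4.5 − (-1))/10 = 0.55.
Midpoints: -0.725, -0.175, 0.375, 0.925, 1.475, 2.025, 2.575, 3.125, 3.675, 4.225.
r(-0.725) = 0.43590625, r(-0.175) = 0.12446875, r(0.375) = -0.76171875, r(0.925) = -4.21915625, r(1.475) = -12.24434375, r(2.025) = -26.83378125, r(2.575) = -49.98396875, r(3.125) = -83.69140625, r(3.675) = -129.95259375, r(4.225) = -190.76403125.
Sum = Δt · [r(-0.725) + r(-0.175) + r(0.375) + ...].
Sum = -273.83984375.

-273.83984375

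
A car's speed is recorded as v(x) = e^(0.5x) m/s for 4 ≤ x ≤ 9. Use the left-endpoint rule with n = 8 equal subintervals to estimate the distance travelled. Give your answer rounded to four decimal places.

Δx = (9 − 4)/8 = 0.625.
Left endpoints: 4, 4.625, 5.25, 5.875, 6.5, 7.125, 7.75, 8.375.
v(4) ≈ 7.3891, v(4.625) ≈ 10.0996, v(5.25) ≈ 13.8046, v(5.875) ≈ 18.8686, v(6.5) ≈ 25.7903, v(7.125) ≈ 35.2512, v(7.75) ≈ 48.1827, v(8.375) ≈ 65.8579.
Sum = Δx · [v(4) + v(4.625) + v(5.25) + ...].
Sum ≈ 140.7776.

140.7776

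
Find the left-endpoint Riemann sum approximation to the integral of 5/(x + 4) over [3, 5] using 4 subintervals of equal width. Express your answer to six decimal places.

Δx = (5 − 3)/4 = 0.5.
Left endpoints: 3, 3.5, 4, 4.5.
f(3) = 5/7, f(3.5) = 2/3, f(4) = 0.625, f(4.5) = 10/17.
Sum = Δx · [f(3) + f(3.5) + f(4) + f(4.5)].
Sum ≈ 1.297094.

1.297094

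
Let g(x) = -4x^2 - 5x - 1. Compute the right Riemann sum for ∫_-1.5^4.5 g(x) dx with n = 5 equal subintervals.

-243.96

Δx = (4.5 − (-1.5))/5 = 1.2.
Right endpoints: -0.3, 0.9, 2.1, 3.3, 4.5.
g(-0.3) = 0.14, g(0.9) = -8.74, g(2.1) = -29.14, g(3.3) = -61.06, g(4.5) = -104.5.
Sum = Δx · [g(-0.3) + g(0.9) + g(2.1) + g(3.3) + g(4.5)].
Sum = -243.96.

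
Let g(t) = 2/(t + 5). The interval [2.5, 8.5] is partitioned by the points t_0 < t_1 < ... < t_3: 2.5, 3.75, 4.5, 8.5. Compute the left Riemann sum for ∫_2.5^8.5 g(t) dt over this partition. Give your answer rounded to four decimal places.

Subinterval widths: 1.25, 0.75, 4.
Left endpoints: 2.5, 3.75, 4.5.
g(2.5) = 4/15, g(3.75) = 8/35, g(4.5) = 4/19.
Sum = Σ Δt_i · g(t_i).
Sum ≈ 1.3469.

1.3469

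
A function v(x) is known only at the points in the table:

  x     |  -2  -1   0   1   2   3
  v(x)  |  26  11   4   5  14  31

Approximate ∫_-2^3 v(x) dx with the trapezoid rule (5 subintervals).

Δx = 1.
T_5 = (1/2)·[26 + 2·11 + 2·4 + 2·5 + 2·14 + 31] = 62.5.

62.5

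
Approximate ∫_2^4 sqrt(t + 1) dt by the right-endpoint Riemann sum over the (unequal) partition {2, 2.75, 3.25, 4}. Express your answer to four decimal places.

4.1602

Subinterval widths: 0.75, 0.5, 0.75.
Right endpoints: 2.75, 3.25, 4.
f(2.75) ≈ 1.9365, f(3.25) ≈ 2.0616, f(4) ≈ 2.2361.
Sum = Σ Δt_i · f(t_i).
Sum ≈ 4.1602.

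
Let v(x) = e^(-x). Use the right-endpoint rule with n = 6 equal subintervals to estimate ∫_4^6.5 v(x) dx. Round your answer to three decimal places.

0.014

Δx = (6.5 − 4)/6 = 5/12.
Right endpoints: 53/12, 29/6, 5.25, 17/3, 73/12, 6.5.
v(53/12) ≈ 0.012, v(29/6) ≈ 0.008, v(5.25) ≈ 0.005, v(17/3) ≈ 0.003, v(73/12) ≈ 0.002, v(6.5) ≈ 0.002.
Sum = Δx · [v(53/12) + v(29/6) + v(5.25) + ...].
Sum ≈ 0.014.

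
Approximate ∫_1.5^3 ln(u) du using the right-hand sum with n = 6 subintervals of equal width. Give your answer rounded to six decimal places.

1.272549

Δu = (3 − 1.5)/6 = 0.25.
Right endpoints: 1.75, 2, 2.25, 2.5, 2.75, 3.
f(1.75) ≈ 0.559616, f(2) ≈ 0.693147, f(2.25) ≈ 0.810930, f(2.5) ≈ 0.916291, f(2.75) ≈ 1.011601, f(3) ≈ 1.098612.
Sum = Δu · [f(1.75) + f(2) + f(2.25) + ...].
Sum ≈ 1.272549.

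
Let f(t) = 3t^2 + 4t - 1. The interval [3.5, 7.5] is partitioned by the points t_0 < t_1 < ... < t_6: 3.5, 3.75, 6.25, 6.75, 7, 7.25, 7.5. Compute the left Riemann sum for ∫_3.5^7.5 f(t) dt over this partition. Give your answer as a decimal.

Subinterval widths: 0.25, 2.5, 0.5, 0.25, 0.25, 0.25.
Left endpoints: 3.5, 3.75, 6.25, 6.75, 7, 7.25.
f(3.5) = 49.75, f(3.75) = 56.1875, f(6.25) = 141.1875, f(6.75) = 162.6875, f(7) = 174, f(7.25) = 185.6875.
Sum = Σ Δt_i · f(t_i).
Sum = 354.09375.

354.09375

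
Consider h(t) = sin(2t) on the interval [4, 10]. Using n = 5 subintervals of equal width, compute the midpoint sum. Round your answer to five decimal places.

Δt = (10 − 4)/5 = 1.2.
Midpoints: 4.6, 5.8, 7, 8.2, 9.4.
h(4.6) ≈ 0.22289, h(5.8) ≈ -0.82283, h(7) ≈ 0.99061, h(8.2) ≈ -0.63811, h(9.4) ≈ -0.04954.
Sum = Δt · [h(4.6) + h(5.8) + h(7) + h(8.2) + h(9.4)].
Sum ≈ -0.35637.

-0.35637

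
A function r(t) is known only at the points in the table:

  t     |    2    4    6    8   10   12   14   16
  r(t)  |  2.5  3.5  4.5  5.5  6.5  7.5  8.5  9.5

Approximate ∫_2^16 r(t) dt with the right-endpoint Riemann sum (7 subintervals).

91

Δt = 2.
Sum = 2·[3.5 + 4.5 + 5.5 + 6.5 + 7.5 + 8.5 + 9.5] = 91.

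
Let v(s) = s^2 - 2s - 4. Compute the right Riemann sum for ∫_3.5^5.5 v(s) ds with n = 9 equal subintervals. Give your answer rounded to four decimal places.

Δs = (5.5 − 3.5)/9 = 2/9.
Right endpoints: 67/18, 71/18, 25/6, 79/18, 83/18, 29/6, 91/18, 95/18, 5.5.
v(67/18) = 781/324, v(71/18) = 1189/324, v(25/6) = 181/36, v(79/18) = 2101/324, v(83/18) = 2605/324, v(29/6) = 349/36, v(91/18) = 3709/324, v(95/18) = 4309/324, v(5.5) = 15.25.
Sum = Δs · [v(67/18) + v(71/18) + v(25/6) + ...].
Sum ≈ 16.7387.

16.7387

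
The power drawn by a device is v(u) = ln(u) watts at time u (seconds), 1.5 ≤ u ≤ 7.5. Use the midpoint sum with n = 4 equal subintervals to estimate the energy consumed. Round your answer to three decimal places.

Δu = (7.5 − 1.5)/4 = 1.5.
Midpoints: 2.25, 3.75, 5.25, 6.75.
v(2.25) ≈ 0.811, v(3.75) ≈ 1.322, v(5.25) ≈ 1.658, v(6.75) ≈ 1.910.
Sum = Δu · [v(2.25) + v(3.75) + v(5.25) + v(6.75)].
Sum ≈ 8.551.

8.551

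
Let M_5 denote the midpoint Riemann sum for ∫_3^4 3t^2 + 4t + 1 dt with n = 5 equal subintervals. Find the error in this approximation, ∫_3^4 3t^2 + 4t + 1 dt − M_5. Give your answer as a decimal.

0.01

Exact integral: ∫_3^4 f(t) dt = 52.
M_5 = 51.99.
Error = 52 − 51.99 = 0.01.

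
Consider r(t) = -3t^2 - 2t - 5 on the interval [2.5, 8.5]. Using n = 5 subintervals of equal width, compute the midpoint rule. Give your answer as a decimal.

-692.34

Δt = (8.5 − 2.5)/5 = 1.2.
Midpoints: 3.1, 4.3, 5.5, 6.7, 7.9.
r(3.1) = -40.03, r(4.3) = -69.07, r(5.5) = -106.75, r(6.7) = -153.07, r(7.9) = -208.03.
Sum = Δt · [r(3.1) + r(4.3) + r(5.5) + r(6.7) + r(7.9)].
Sum = -692.34.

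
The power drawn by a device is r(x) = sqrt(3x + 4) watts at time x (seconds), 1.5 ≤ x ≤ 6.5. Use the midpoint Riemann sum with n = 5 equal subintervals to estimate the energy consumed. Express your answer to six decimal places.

Δx = (6.5 − 1.5)/5 = 1.
Midpoints: 2, 3, 4, 5, 6.
r(2) ≈ 3.162278, r(3) ≈ 3.605551, r(4) ≈ 4.000000, r(5) ≈ 4.358899, r(6) ≈ 4.690416.
Sum = Δx · [r(2) + r(3) + r(4) + r(5) + r(6)].
Sum ≈ 19.817144.

19.817144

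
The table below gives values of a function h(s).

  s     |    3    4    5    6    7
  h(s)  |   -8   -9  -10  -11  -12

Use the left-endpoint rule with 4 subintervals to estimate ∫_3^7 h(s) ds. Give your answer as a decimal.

Δs = 1.
Sum = 1·[(-8) + (-9) + (-10) + (-11)] = -38.

-38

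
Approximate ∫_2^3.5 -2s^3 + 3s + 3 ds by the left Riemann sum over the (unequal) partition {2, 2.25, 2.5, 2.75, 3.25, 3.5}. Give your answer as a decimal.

-39.34375

Subinterval widths: 0.25, 0.25, 0.25, 0.5, 0.25.
Left endpoints: 2, 2.25, 2.5, 2.75, 3.25.
f(2) = -7, f(2.25) = -13.03125, f(2.5) = -20.75, f(2.75) = -30.34375, f(3.25) = -55.90625.
Sum = Σ Δs_i · f(s_i).
Sum = -39.34375.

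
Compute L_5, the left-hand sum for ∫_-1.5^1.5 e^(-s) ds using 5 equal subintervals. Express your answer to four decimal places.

5.6631

Δs = (1.5 − (-1.5))/5 = 0.6.
Left endpoints: -1.5, -0.9, -0.3, 0.3, 0.9.
f(-1.5) ≈ 4.4817, f(-0.9) ≈ 2.4596, f(-0.3) ≈ 1.3499, f(0.3) ≈ 0.7408, f(0.9) ≈ 0.4066.
Sum = Δs · [f(-1.5) + f(-0.9) + f(-0.3) + f(0.3) + f(0.9)].
Sum ≈ 5.6631.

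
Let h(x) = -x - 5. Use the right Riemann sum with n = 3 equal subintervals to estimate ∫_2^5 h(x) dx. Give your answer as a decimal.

-27

Δx = (5 − 2)/3 = 1.
Right endpoints: 3, 4, 5.
h(3) = -8, h(4) = -9, h(5) = -10.
Sum = Δx · [h(3) + h(4) + h(5)].
Sum = -27.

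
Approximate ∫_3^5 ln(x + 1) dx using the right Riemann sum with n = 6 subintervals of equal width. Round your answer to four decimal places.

Δx = (5 − 3)/6 = 1/3.
Right endpoints: 10/3, 11/3, 4, 13/3, 14/3, 5.
f(10/3) ≈ 1.4663, f(11/3) ≈ 1.5404, f(4) ≈ 1.6094, f(13/3) ≈ 1.6740, f(14/3) ≈ 1.7346, f(5) ≈ 1.7918.
Sum = Δx · [f(10/3) + f(11/3) + f(4) + ...].
Sum ≈ 3.2722.

3.2722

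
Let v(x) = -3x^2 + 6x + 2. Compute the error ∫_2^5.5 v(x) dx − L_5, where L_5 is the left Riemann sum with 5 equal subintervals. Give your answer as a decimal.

-19.355

Exact integral: ∫_2^5.5 v(x) dx = -72.625.
L_5 = -53.27.
Error = -72.625 − (-53.27) = -19.355.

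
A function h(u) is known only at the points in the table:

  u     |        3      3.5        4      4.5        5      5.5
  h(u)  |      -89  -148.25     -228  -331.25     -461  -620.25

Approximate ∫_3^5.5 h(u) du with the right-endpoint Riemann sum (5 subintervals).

-894.375

Δu = 0.5.
Sum = 0.5·[(-148.25) + (-228) + (-331.25) + (-461) + (-620.25)] = -894.375.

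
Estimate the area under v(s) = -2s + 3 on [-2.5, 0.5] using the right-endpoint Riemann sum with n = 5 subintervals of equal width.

13.2

Δs = (0.5 − (-2.5))/5 = 0.6.
Right endpoints: -1.9, -1.3, -0.7, -0.1, 0.5.
v(-1.9) = 6.8, v(-1.3) = 5.6, v(-0.7) = 4.4, v(-0.1) = 3.2, v(0.5) = 2.
Sum = Δs · [v(-1.9) + v(-1.3) + v(-0.7) + v(-0.1) + v(0.5)].
Sum = 13.2.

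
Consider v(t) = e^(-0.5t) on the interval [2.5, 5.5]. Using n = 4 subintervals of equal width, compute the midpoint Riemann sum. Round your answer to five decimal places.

Δt = (5.5 − 2.5)/4 = 0.75.
Midpoints: 2.875, 3.625, 4.375, 5.125.
v(2.875) ≈ 0.23752, v(3.625) ≈ 0.16325, v(4.375) ≈ 0.11220, v(5.125) ≈ 0.07711.
Sum = Δt · [v(2.875) + v(3.625) + v(4.375) + v(5.125)].
Sum ≈ 0.44256.

0.44256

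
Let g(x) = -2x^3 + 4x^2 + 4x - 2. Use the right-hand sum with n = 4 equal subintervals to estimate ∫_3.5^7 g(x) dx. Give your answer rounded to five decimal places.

-863.25586

Δx = (7 − 3.5)/4 = 0.875.
Right endpoints: 4.375, 5.25, 6.125, 7.
g(4.375) = -75.41796875, g(5.25) = -160.15625, g(6.125) = -287.00390625, g(7) = -464.
Sum = Δx · [g(4.375) + g(5.25) + g(6.125) + g(7)].
Sum ≈ -863.25586.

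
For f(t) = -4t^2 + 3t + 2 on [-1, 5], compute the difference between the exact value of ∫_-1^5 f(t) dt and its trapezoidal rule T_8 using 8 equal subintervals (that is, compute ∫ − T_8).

Exact integral: ∫_-1^5 f(t) dt = -120.
T_8 = -122.25.
Error = -120 − (-122.25) = 2.25.

2.25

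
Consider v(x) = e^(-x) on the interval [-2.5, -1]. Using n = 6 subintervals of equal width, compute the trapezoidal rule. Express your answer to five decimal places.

Δx = (-1 − (-2.5))/6 = 0.25.
v(-2.5) ≈ 12.18249, v(-2.25) ≈ 9.48774, v(-2) ≈ 7.38906, v(-1.75) ≈ 5.75460, v(-1.5) ≈ 4.48169, v(-1.25) ≈ 3.49034, v(-1) ≈ 2.71828.
T_6 = (Δx/2)·[v(x_0) + 2v(x_1) + ... + 2v(x_{5}) + v(x_6)].
Sum ≈ 9.51345.

9.51345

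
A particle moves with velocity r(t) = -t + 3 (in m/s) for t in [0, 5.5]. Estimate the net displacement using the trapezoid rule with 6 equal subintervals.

1.375

Δt = (5.5 − 0)/6 = 11/12.
r(0) = 3, r(11/12) = 25/12, r(11/6) = 7/6, r(2.75) = 0.25, r(11/3) = -2/3, r(55/12) = -19/12, r(5.5) = -2.5.
T_6 = (Δt/2)·[r(t_0) + 2r(t_1) + ... + 2r(t_{5}) + r(t_6)].
Sum = 1.375.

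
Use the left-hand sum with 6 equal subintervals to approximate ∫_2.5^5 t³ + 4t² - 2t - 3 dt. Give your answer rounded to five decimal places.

229.80107

Δt = (5 − 2.5)/6 = 5/12.
Left endpoints: 2.5, 35/12, 10/3, 3.75, 25/6, 55/12.
f(2.5) = 32.625, f(35/12) = 86411/1728, f(10/3) = 1939/27, f(3.75) = 98.484375, f(25/6) = 28177/216, f(55/12) = 290551/1728.
Sum = Δt · [f(2.5) + f(35/12) + f(10/3) + ...].
Sum ≈ 229.80107.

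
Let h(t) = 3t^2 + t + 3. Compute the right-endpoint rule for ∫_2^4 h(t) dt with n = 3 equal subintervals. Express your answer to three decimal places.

Δt = (4 − 2)/3 = 2/3.
Right endpoints: 8/3, 10/3, 4.
h(8/3) = 27, h(10/3) = 119/3, h(4) = 55.
Sum = Δt · [h(8/3) + h(10/3) + h(4)].
Sum ≈ 81.111.

81.111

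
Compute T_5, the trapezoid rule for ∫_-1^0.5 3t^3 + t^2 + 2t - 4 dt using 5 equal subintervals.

-7.10625

Δt = (0.5 − (-1))/5 = 0.3.
f(-1) = -8, f(-0.7) = -5.939, f(-0.4) = -4.832, f(-0.1) = -4.193, f(0.2) = -3.536, f(0.5) = -2.375.
T_5 = (Δt/2)·[f(t_0) + 2f(t_1) + ... + 2f(t_{4}) + f(t_5)].
Sum = -7.10625.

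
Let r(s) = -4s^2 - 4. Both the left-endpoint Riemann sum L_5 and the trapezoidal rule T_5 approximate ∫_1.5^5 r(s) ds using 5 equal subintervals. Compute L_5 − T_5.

31.85

L_5 = -145.46.
T_5 = -177.31.
L_5 − T_5 = 31.85.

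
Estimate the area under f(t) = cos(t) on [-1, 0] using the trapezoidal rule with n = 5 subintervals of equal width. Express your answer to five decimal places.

Δt = (0 − (-1))/5 = 0.2.
f(-1) ≈ 0.54030, f(-0.8) ≈ 0.69671, f(-0.6) ≈ 0.82534, f(-0.4) ≈ 0.92106, f(-0.2) ≈ 0.98007, f(0) ≈ 1.00000.
T_5 = (Δt/2)·[f(t_0) + 2f(t_1) + ... + 2f(t_{4}) + f(t_5)].
Sum ≈ 0.83866.

0.83866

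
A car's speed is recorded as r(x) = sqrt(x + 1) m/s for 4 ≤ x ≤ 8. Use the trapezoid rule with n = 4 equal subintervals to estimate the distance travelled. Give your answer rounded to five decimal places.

10.54170

Δx = (8 − 4)/4 = 1.
r(4) ≈ 2.23607, r(5) ≈ 2.44949, r(6) ≈ 2.64575, r(7) ≈ 2.82843, r(8) ≈ 3.00000.
T_4 = (Δx/2)·[r(x_0) + 2r(x_1) + 2r(x_2) + 2r(x_3) + r(x_4)].
Sum ≈ 10.54170.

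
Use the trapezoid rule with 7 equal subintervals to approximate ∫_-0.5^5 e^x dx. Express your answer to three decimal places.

155.334

Δx = (5 − (-0.5))/7 = 11/14.
f(-0.5) ≈ 0.607, f(2/7) ≈ 1.331, f(15/14) ≈ 2.920, f(13/7) ≈ 6.405, f(37/14) ≈ 14.053, f(24/7) ≈ 30.833, f(59/14) ≈ 67.646, f(5) ≈ 148.413.
T_7 = (Δx/2)·[f(x_0) + 2f(x_1) + ... + 2f(x_{6}) + f(x_7)].
Sum ≈ 155.334.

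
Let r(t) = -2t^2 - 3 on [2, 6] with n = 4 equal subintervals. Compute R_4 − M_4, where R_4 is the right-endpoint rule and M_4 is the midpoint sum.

R_4 = -184.
M_4 = -150.
R_4 − M_4 = -34.

-34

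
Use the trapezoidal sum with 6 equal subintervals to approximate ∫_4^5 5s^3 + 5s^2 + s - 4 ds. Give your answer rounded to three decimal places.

Δs = (5 − 4)/6 = 1/6.
f(4) = 400, f(25/6) = 96911/216, f(13/3) = 13529/27, f(4.5) = 557.375, f(14/3) = 16678/27, f(29/6) = 147355/216, f(5) = 751.
T_6 = (Δs/2)·[f(s_0) + 2f(s_1) + ... + 2f(s_{5}) + f(s_6)].
Sum ≈ 563.752.

563.752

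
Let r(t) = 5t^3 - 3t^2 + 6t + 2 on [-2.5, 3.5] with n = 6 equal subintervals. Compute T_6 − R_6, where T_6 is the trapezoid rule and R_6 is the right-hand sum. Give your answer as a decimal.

T_6 = 114.75.
R_6 = 270.
T_6 − R_6 = -155.25.

-155.25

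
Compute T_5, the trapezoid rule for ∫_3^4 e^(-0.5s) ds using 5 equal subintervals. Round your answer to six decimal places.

Δs = (4 − 3)/5 = 0.2.
f(3) ≈ 0.223130, f(3.2) ≈ 0.201897, f(3.4) ≈ 0.182684, f(3.6) ≈ 0.165299, f(3.8) ≈ 0.149569, f(4) ≈ 0.135335.
T_5 = (Δs/2)·[f(s_0) + 2f(s_1) + ... + 2f(s_{4}) + f(s_5)].
Sum ≈ 0.175736.

0.175736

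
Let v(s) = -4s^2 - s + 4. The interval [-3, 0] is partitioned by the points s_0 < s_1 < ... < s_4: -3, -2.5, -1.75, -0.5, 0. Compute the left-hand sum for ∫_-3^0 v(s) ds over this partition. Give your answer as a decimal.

-34.75

Subinterval widths: 0.5, 0.75, 1.25, 0.5.
Left endpoints: -3, -2.5, -1.75, -0.5.
v(-3) = -29, v(-2.5) = -18.5, v(-1.75) = -6.5, v(-0.5) = 3.5.
Sum = Σ Δs_i · v(s_i).
Sum = -34.75.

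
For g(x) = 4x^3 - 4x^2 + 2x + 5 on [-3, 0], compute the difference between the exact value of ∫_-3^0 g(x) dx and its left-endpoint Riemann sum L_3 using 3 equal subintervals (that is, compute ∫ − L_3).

86

Exact integral: ∫_-3^0 g(x) dx = -111.
L_3 = -197.
Error = -111 − (-197) = 86.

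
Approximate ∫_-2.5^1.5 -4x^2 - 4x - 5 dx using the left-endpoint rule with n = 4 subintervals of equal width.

-40

Δx = (1.5 − (-2.5))/4 = 1.
Left endpoints: -2.5, -1.5, -0.5, 0.5.
f(-2.5) = -20, f(-1.5) = -8, f(-0.5) = -4, f(0.5) = -8.
Sum = Δx · [f(-2.5) + f(-1.5) + f(-0.5) + f(0.5)].
Sum = -40.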